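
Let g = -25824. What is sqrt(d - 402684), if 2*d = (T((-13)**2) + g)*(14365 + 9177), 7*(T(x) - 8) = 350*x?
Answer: I*sqrt(204817870) ≈ 14311.0*I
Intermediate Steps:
T(x) = 8 + 50*x (T(x) = 8 + (350*x)/7 = 8 + 50*x)
d = -204415186 (d = (((8 + 50*(-13)**2) - 25824)*(14365 + 9177))/2 = (((8 + 50*169) - 25824)*23542)/2 = (((8 + 8450) - 25824)*23542)/2 = ((8458 - 25824)*23542)/2 = (-17366*23542)/2 = (1/2)*(-408830372) = -204415186)
sqrt(d - 402684) = sqrt(-204415186 - 402684) = sqrt(-204817870) = I*sqrt(204817870)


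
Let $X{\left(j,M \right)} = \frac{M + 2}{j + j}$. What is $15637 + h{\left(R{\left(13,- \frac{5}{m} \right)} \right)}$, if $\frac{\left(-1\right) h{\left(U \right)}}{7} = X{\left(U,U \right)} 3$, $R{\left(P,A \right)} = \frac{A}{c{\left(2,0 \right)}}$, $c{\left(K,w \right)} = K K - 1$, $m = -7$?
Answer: $\frac{155383}{10} \approx 15538.0$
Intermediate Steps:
$c{\left(K,w \right)} = -1 + K^{2}$ ($c{\left(K,w \right)} = K^{2} - 1 = -1 + K^{2}$)
$X{\left(j,M \right)} = \frac{2 + M}{2 j}$
$R{\left(P,A \right)} = \frac{A}{3}$ ($R{\left(P,A \right)} = \frac{A}{-1 + 2^{2}} = \frac{A}{-1 + 4} = \frac{A}{3}$)
$h{\left(U \right)} = - \frac{21 \left(2 + U\right)}{2 U}$ ($h{\left(U \right)} = - 7 \frac{2 + U}{2 U} 3 = - 7 \frac{3 \left(2 + U\right)}{2 U} = - \frac{21 \left(2 + U\right)}{2 U}$)
$15637 + h{\left(R{\left(13,- \frac{5}{m} \right)} \right)} = 15637 - \left(\frac{21}{2} + \frac{21}{\frac{1}{3} \left(- \frac{5}{-7}\right)}\right) = 15637 - \left(\frac{21}{2} + \frac{21}{\frac{1}{3} \left(\left(-5\right) \left(- \frac{1}{7}\right)\right)}\right) = 15637 - \left(\frac{21}{2} + \frac{21}{\frac{1}{3} \cdot \frac{5}{7}}\right) = 15637 - \left(\frac{21}{2} + \frac{21}{\frac{5}{21}}\right) = 15637 - \frac{987}{10} = \frac{155383}{10}$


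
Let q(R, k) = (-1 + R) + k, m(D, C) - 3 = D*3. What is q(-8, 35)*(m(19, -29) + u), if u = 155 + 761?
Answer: 25376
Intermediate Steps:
m(D, C) = 3 + 3*D (m(D, C) = 3 + D*3 = 3 + 3*D)
q(R, k) = -1 + R + k
u = 916
q(-8, 35)*(m(19, -29) + u) = (-1 - 8 + 35)*((3 + 3*19) + 916) = 26*((3 + 57) + 916) = 26*(60 + 916) = 26*976 = 25376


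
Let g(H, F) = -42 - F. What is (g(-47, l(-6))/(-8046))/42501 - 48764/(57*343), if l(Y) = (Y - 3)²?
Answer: -1852831507819/742857723594 ≈ -2.4942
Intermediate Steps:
l(Y) = (-3 + Y)²
(g(-47, l(-6))/(-8046))/42501 - 48764/(57*343) = ((-42 - (-3 - 6)²)/(-8046))/42501 - 48764/(57*343) = ((-42 - 1*(-9)²)*(-1/8046))*(1/42501) - 48764/19551 = ((-42 - 1*81)*(-1/8046))*(1/42501) - 48764*1/19551 = ((-42 - 81)*(-1/8046))*(1/42501) - 48764/19551 = -123*(-1/8046)*(1/42501) - 48764/19551 = (41/2682)*(1/42501) - 48764/19551 = 41/113987682 - 48764/19551 = -1852831507819/742857723594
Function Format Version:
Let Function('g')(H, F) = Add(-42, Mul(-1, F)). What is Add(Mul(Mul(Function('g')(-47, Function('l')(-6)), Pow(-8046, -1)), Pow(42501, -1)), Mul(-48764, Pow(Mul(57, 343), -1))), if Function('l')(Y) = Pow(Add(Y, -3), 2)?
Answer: Rational(-1852831507819, 742857723594) ≈ -2.4942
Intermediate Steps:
Function('l')(Y) = Pow(Add(-3, Y), 2)
Add(Mul(Mul(Function('g')(-47, Function('l')(-6)), Pow(-8046, -1)), Pow(42501, -1)), Mul(-48764, Pow(Mul(57, 343), -1))) = Add(Mul(Mul(Add(-42, Mul(-1, Pow(Add(-3, -6), 2))), Pow(-8046, -1)), Pow(42501, -1)), Mul(-48764, Pow(Mul(57, 343), -1))) = Add(Mul(Mul(Add(-42, Mul(-1, Pow(-9, 2))), Rational(-1, 8046)), Rational(1, 42501)), Mul(-48764, Pow(19551, -1))) = Add(Mul(Mul(Add(-42, Mul(-1, 81)), Rational(-1, 8046)), Rational(1, 42501)), Mul(-48764, Rational(1, 19551))) = Add(Mul(Mul(Add(-42, -81), Rational(-1, 8046)), Rational(1, 42501)), Rational(-48764, 19551)) = Add(Mul(Mul(-123, Rational(-1, 8046)), Rational(1, 42501)), Rational(-48764, 19551)) = Add(Mul(Rational(41, 2682), Rational(1, 42501)), Rational(-48764, 19551)) = Add(Rational(41, 113987682), Rational(-48764, 19551)) = Rational(-1852831507819, 742857723594)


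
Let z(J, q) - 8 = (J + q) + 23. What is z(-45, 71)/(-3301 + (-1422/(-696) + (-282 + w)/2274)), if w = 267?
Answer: -2505948/145035631 ≈ -0.017278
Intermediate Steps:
z(J, q) = 31 + J + q (z(J, q) = 8 + ((J + q) + 23) = 8 + (23 + J + q) = 31 + J + q)
z(-45, 71)/(-3301 + (-1422/(-696) + (-282 + w)/2274)) = (31 - 45 + 71)/(-3301 + (-1422/(-696) + (-282 + 267)/2274)) = 57/(-3301 + (-1422*(-1/696) - 15*1/2274)) = 57/(-3301 + (237/116 - 5/758)) = 57/(-3301 + 89533/43964) = 57/(-145035631/43964) = 57*(-43964/145035631) = -2505948/145035631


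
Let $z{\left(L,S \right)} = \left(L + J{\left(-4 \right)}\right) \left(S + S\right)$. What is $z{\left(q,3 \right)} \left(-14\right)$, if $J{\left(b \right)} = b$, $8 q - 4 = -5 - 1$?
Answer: $357$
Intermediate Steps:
$q = - \frac{1}{4}$ ($q = \frac{1}{2} + \frac{-5 - 1}{8} = \frac{1}{2} + \frac{1}{8} \left(-6\right) = \frac{1}{2} - \frac{3}{4} = - \frac{1}{4} \approx -0.25$)
$z{\left(L,S \right)} = 2 S \left(-4 + L\right)$ ($z{\left(L,S \right)} = \left(L - 4\right) \left(S + S\right) = \left(-4 + L\right) 2 S = 2 S \left(-4 + L\right)$)
$z{\left(q,3 \right)} \left(-14\right) = 2 \cdot 3 \left(-4 - \frac{1}{4}\right) \left(-14\right) = 2 \cdot 3 \left(- \frac{17}{4}\right) \left(-14\right) = \left(- \frac{51}{2}\right) \left(-14\right) = 357$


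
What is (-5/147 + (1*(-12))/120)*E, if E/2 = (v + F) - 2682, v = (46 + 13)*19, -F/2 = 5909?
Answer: 2635663/735 ≈ 3585.9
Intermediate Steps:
F = -11818 (F = -2*5909 = -11818)
v = 1121 (v = 59*19 = 1121)
E = -26758 (E = 2*((1121 - 11818) - 2682) = 2*(-10697 - 2682) = 2*(-13379) = -26758)
(-5/147 + (1*(-12))/120)*E = (-5/147 + (1*(-12))/120)*(-26758) = (-5*1/147 - 12*1/120)*(-26758) = (-5/147 - 1/10)*(-26758) = -197/1470*(-26758) = 2635663/735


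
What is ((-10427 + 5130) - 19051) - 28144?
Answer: -52492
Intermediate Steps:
((-10427 + 5130) - 19051) - 28144 = (-5297 - 19051) - 28144 = -24348 - 28144 = -52492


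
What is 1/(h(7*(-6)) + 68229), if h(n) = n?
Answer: 1/68187 ≈ 1.4666e-5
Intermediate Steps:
1/(h(7*(-6)) + 68229) = 1/(7*(-6) + 68229) = 1/(-42 + 68229) = 1/68187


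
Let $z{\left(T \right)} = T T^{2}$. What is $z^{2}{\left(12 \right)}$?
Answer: $2985984$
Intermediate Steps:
$z{\left(T \right)} = T^{3}$
$z^{2}{\left(12 \right)} = \left(12^{3}\right)^{2} = 1728^{2} = 2985984$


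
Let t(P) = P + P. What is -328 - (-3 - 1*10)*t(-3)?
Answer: -406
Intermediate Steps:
t(P) = 2*P
-328 - (-3 - 1*10)*t(-3) = -328 - (-3 - 1*10)*2*(-3) = -328 - (-3 - 10)*(-6) = -328 - (-13)*(-6) = -328 - 1*78 = -328 - 78 = -406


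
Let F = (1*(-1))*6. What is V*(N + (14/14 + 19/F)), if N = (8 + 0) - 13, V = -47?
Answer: 2021/6 ≈ 336.83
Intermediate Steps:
F = -6 (F = -1*6 = -6)
N = -5 (N = 8 - 13 = -5)
V*(N + (14/14 + 19/F)) = -47*(-5 + (14/14 + 19/(-6))) = -47*(-5 + (14*(1/14) + 19*(-1/6))) = -47*(-5 + (1 - 19/6)) = -47*(-5 - 13/6) = -47*(-43/6) = 2021/6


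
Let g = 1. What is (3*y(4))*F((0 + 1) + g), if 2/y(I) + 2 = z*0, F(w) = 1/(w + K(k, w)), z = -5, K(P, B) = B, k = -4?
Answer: -3/4 ≈ -0.75000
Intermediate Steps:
F(w) = 1/(2*w) (F(w) = 1/(w + w) = 1/(2*w))
y(I) = -1 (y(I) = 2/(-2 - 5*0) = 2/(-2 + 0) = 2/(-2) = 2*(-1/2) = -1)
(3*y(4))*F((0 + 1) + g) = (3*(-1))*(1/(2*((0 + 1) + 1))) = -3/(2*(1 + 1)) = -3/(2*2) = -3*1/4 = -3/4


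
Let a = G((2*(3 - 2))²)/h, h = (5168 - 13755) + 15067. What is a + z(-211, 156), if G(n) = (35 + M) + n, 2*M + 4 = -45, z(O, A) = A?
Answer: 2021789/12960 ≈ 156.00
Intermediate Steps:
M = -49/2 (M = -2 + (½)*(-45) = -2 - 45/2 = -49/2 ≈ -24.500)
G(n) = 21/2 + n (G(n) = (35 - 49/2) + n = 21/2 + n)
h = 6480 (h = -8587 + 15067 = 6480)
a = 29/12960 (a = (21/2 + (2*(3 - 2))²)/6480 = (21/2 + (2*1)²)*(1/6480) = (21/2 + 2²)*(1/6480) = (21/2 + 4)*(1/6480) = (29/2)*(1/6480) = 29/12960 ≈ 0.0022377)
a + z(-211, 156) = 29/12960 + 156 = 2021789/12960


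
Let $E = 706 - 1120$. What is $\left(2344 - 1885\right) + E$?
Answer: $45$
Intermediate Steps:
$E = -414$ ($E = 706 - 1120 = -414$)
$\left(2344 - 1885\right) + E = \left(2344 - 1885\right) - 414 = 459 - 414 = 45$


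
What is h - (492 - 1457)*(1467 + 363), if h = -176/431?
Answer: 761124274/431 ≈ 1.7660e+6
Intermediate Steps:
h = -176/431 (h = -176*1/431 = -176/431 ≈ -0.40835)
h - (492 - 1457)*(1467 + 363) = -176/431 - (492 - 1457)*(1467 + 363) = -176/431 - (-965)*1830 = -176/431 - 1*(-1765950) = -176/431 + 1765950 = 761124274/431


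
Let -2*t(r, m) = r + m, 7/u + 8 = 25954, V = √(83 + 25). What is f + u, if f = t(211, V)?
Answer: -1368648/12973 - 3*√3 ≈ -110.70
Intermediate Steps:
V = 6*√3 (V = √108 = 6*√3 ≈ 10.392)
u = 7/25946 (u = 7/(-8 + 25954) = 7/25946 ≈ 0.00026979)
t(r, m) = -m/2 - r/2 (t(r, m) = -(r + m)/2 = -(m + r)/2 = -m/2 - r/2)
f = -211/2 - 3*√3 (f = -3*√3 - ½*211 = -3*√3 - 211/2 = -211/2 - 3*√3 ≈ -110.70)
f + u = (-211/2 - 3*√3) + 7/25946 = -1368648/12973 - 3*√3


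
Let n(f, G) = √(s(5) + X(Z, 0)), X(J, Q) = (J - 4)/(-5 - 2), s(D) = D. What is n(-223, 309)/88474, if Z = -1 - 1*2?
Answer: √6/88474 ≈ 2.7686e-5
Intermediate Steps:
Z = -3 (Z = -1 - 2 = -3)
X(J, Q) = 4/7 - J/7 (X(J, Q) = (-4 + J)/(-7) = (-4 + J)*(-⅐) = 4/7 - J/7)
n(f, G) = √6 (n(f, G) = √(5 + (4/7 - ⅐*(-3))) = √(5 + (4/7 + 3/7)) = √(5 + 1) = √6)
n(-223, 309)/88474 = √6/88474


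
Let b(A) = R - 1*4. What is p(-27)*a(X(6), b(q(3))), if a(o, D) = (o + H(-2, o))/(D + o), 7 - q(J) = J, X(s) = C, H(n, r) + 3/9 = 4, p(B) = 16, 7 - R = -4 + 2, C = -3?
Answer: 16/3 ≈ 5.3333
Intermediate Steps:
R = 9 (R = 7 - (-4 + 2) = 7 - 1*(-2) = 7 + 2 = 9)
H(n, r) = 11/3 (H(n, r) = -⅓ + 4 = 11/3)
X(s) = -3
q(J) = 7 - J
b(A) = 5 (b(A) = 9 - 1*4 = 9 - 4 = 5)
a(o, D) = (11/3 + o)/(D + o) (a(o, D) = (o + 11/3)/(D + o) = (11/3 + o)/(D + o))
p(-27)*a(X(6), b(q(3))) = 16*((11/3 - 3)/(5 - 3)) = 16*((⅔)/2) = 16*((½)*(⅔)) = 16*(⅓) = 16/3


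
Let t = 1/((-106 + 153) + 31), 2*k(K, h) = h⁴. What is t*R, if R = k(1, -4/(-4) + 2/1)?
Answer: 27/52 ≈ 0.51923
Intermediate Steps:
k(K, h) = h⁴/2
t = 1/78 (t = 1/(47 + 31) = 1/78 ≈ 0.012821)
R = 81/2 (R = (-4/(-4) + 2/1)⁴/2 = (-4*(-¼) + 2*1)⁴/2 = (1 + 2)⁴/2 = (½)*3⁴ = (½)*81 = 81/2 ≈ 40.500)
t*R = (1/78)*(81/2) = 27/52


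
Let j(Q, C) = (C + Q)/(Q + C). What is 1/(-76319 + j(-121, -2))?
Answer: -1/76318 ≈ -1.3103e-5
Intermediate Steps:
j(Q, C) = 1 (j(Q, C) = (C + Q)/(C + Q) = 1)
1/(-76319 + j(-121, -2)) = 1/(-76319 + 1) = 1/(-76318) = -1/76318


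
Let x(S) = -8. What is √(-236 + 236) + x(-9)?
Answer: -8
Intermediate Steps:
√(-236 + 236) + x(-9) = √(-236 + 236) - 8 = √0 - 8 = 0 - 8 = -8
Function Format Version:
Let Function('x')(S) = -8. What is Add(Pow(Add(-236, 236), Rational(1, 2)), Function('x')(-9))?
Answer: -8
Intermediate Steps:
Add(Pow(Add(-236, 236), Rational(1, 2)), Function('x')(-9)) = Add(Pow(Add(-236, 236), Rational(1, 2)), -8) = Add(Pow(0, Rational(1, 2)), -8) = Add(0, -8) = -8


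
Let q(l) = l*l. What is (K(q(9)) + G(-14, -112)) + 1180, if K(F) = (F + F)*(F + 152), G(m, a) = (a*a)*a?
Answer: -1366002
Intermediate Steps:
q(l) = l²
G(m, a) = a³ (G(m, a) = a²*a = a³)
K(F) = 2*F*(152 + F) (K(F) = (2*F)*(152 + F) = 2*F*(152 + F))
(K(q(9)) + G(-14, -112)) + 1180 = (2*9²*(152 + 9²) + (-112)³) + 1180 = (2*81*(152 + 81) - 1404928) + 1180 = (2*81*233 - 1404928) + 1180 = (37746 - 1404928) + 1180 = -1367182 + 1180 = -1366002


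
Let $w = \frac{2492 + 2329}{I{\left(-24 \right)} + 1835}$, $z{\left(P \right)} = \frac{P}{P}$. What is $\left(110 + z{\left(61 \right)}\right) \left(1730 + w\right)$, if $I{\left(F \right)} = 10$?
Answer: $\frac{39425609}{205} \approx 1.9232 \cdot 10^{5}$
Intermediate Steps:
$z{\left(P \right)} = 1$
$w = \frac{1607}{615}$ ($w = \frac{2492 + 2329}{10 + 1835} = \frac{4821}{1845} = 4821 \cdot \frac{1}{1845} = \frac{1607}{615} \approx 2.613$)
$\left(110 + z{\left(61 \right)}\right) \left(1730 + w\right) = \left(110 + 1\right) \left(1730 + \frac{1607}{615}\right) = 111 \cdot \frac{1065557}{615} = \frac{39425609}{205}$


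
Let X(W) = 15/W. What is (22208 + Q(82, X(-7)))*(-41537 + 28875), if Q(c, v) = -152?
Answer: -279273072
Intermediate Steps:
(22208 + Q(82, X(-7)))*(-41537 + 28875) = (22208 - 152)*(-41537 + 28875) = 22056*(-12662) = -279273072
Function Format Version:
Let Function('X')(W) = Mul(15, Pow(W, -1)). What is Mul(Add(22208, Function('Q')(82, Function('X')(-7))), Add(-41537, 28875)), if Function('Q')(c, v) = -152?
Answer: -279273072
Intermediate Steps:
Mul(Add(22208, Function('Q')(82, Function('X')(-7))), Add(-41537, 28875)) = Mul(Add(22208, -152), Add(-41537, 28875)) = Mul(22056, -12662) = -279273072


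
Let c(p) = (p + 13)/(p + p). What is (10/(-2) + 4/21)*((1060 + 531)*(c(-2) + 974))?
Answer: -29727835/4 ≈ -7.4320e+6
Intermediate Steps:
c(p) = (13 + p)/(2*p) (c(p) = (13 + p)/((2*p)) = (13 + p)*(1/(2*p)) = (13 + p)/(2*p))
(10/(-2) + 4/21)*((1060 + 531)*(c(-2) + 974)) = (10/(-2) + 4/21)*((1060 + 531)*((½)*(13 - 2)/(-2) + 974)) = (10*(-½) + 4*(1/21))*(1591*((½)*(-½)*11 + 974)) = (-5 + 4/21)*(1591*(-11/4 + 974)) = -160691*3885/(21*4) = -101/21*6181035/4 = -29727835/4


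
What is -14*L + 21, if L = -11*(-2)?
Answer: -287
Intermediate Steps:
L = 22
-14*L + 21 = -14*22 + 21 = -308 + 21 = -287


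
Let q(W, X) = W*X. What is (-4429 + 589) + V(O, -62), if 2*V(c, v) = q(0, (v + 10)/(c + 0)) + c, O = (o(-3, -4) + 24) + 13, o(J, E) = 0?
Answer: -7643/2 ≈ -3821.5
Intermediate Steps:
O = 37 (O = (0 + 24) + 13 = 24 + 13 = 37)
V(c, v) = c/2 (V(c, v) = (0*((v + 10)/(c + 0)) + c)/2 = (0*((10 + v)/c) + c)/2 = (0 + c)/2 = c/2)
(-4429 + 589) + V(O, -62) = (-4429 + 589) + (½)*37 = -3840 + 37/2 = -7643/2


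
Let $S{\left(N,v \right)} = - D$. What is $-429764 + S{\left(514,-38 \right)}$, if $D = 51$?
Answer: $-429815$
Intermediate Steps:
$S{\left(N,v \right)} = -51$ ($S{\left(N,v \right)} = \left(-1\right) 51 = -51$)
$-429764 + S{\left(514,-38 \right)} = -429764 - 51 = -429815$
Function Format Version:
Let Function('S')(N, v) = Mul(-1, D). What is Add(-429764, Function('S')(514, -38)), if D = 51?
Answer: -429815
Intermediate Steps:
Function('S')(N, v) = -51 (Function('S')(N, v) = Mul(-1, 51) = -51)
Add(-429764, Function('S')(514, -38)) = Add(-429764, -51) = -429815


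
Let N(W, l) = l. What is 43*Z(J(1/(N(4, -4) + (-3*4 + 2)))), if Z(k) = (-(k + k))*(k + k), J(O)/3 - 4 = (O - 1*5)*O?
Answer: -282906675/9604 ≈ -29457.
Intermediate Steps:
J(O) = 12 + 3*O*(-5 + O) (J(O) = 12 + 3*((O - 1*5)*O) = 12 + 3*((O - 5)*O) = 12 + 3*((-5 + O)*O) = 12 + 3*(O*(-5 + O)) = 12 + 3*O*(-5 + O))
Z(k) = -4*k**2 (Z(k) = (-2*k)*(2*k) = -4*k**2)
43*Z(J(1/(N(4, -4) + (-3*4 + 2)))) = 43*(-4*(12 - 15/(-4 + (-3*4 + 2)) + 3*(1/(-4 + (-3*4 + 2)))**2)**2) = 43*(-4*(12 - 15/(-4 + (-12 + 2)) + 3*(1/(-4 + (-12 + 2)))**2)**2) = 43*(-4*(12 - 15/(-4 - 10) + 3*(1/(-4 - 10))**2)**2) = 43*(-4*(12 - 15/(-14) + 3*(1/(-14))**2)**2) = 43*(-4*(12 - 15*(-1/14) + 3*(-1/14)**2)**2) = 43*(-4*(12 + 15/14 + 3*(1/196))**2) = 43*(-4*(12 + 15/14 + 3/196)**2) = 43*(-4*(2565/196)**2) = 43*(-4*6579225/38416) = 43*(-6579225/9604) = -282906675/9604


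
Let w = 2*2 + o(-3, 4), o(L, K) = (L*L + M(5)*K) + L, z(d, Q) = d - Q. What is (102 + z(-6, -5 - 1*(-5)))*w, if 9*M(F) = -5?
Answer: 2240/3 ≈ 746.67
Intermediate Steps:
M(F) = -5/9 (M(F) = (⅑)*(-5) = -5/9)
o(L, K) = L + L² - 5*K/9 (o(L, K) = (L*L - 5*K/9) + L = (L² - 5*K/9) + L = L + L² - 5*K/9)
w = 70/9 (w = 2*2 + (-3 + (-3)² - 5/9*4) = 4 + (-3 + 9 - 20/9) = 4 + 34/9 = 70/9 ≈ 7.7778)
(102 + z(-6, -5 - 1*(-5)))*w = (102 + (-6 - (-5 - 1*(-5))))*(70/9) = (102 + (-6 - (-5 + 5)))*(70/9) = (102 + (-6 - 1*0))*(70/9) = (102 + (-6 + 0))*(70/9) = (102 - 6)*(70/9) = 96*(70/9) = 2240/3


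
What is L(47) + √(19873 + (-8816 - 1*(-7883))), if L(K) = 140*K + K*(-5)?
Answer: 6345 + 2*√4735 ≈ 6482.6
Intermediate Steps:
L(K) = 135*K (L(K) = 140*K - 5*K = 135*K)
L(47) + √(19873 + (-8816 - 1*(-7883))) = 135*47 + √(19873 + (-8816 - 1*(-7883))) = 6345 + √(19873 + (-8816 + 7883)) = 6345 + √(19873 - 933) = 6345 + √18940 = 6345 + 2*√4735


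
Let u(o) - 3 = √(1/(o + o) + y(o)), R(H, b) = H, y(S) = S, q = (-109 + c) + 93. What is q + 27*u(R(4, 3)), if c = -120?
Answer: -55 + 27*√66/4 ≈ -0.16274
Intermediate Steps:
q = -136 (q = (-109 - 120) + 93 = -229 + 93 = -136)
u(o) = 3 + √(o + 1/(2*o)) (u(o) = 3 + √(1/(o + o) + o) = 3 + √(1/(2*o) + o) = 3 + √(o + 1/(2*o)))
q + 27*u(R(4, 3)) = -136 + 27*(3 + √(2/4 + 4*4)/2) = -136 + 27*(3 + √(2*(¼) + 16)/2) = -136 + 27*(3 + √(½ + 16)/2) = -136 + 27*(3 + √(33/2)/2) = -136 + 27*(3 + (√66/2)/2) = -136 + 27*(3 + √66/4) = -136 + (81 + 27*√66/4) = -55 + 27*√66/4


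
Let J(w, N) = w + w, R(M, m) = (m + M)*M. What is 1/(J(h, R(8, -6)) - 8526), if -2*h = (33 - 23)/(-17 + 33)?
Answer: -8/68213 ≈ -0.00011728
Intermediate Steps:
R(M, m) = M*(M + m) (R(M, m) = (M + m)*M = M*(M + m))
h = -5/16 (h = -(33 - 23)/(2*(-17 + 33)) = -5/16 ≈ -0.31250)
J(w, N) = 2*w
1/(J(h, R(8, -6)) - 8526) = 1/(2*(-5/16) - 8526) = 1/(-5/8 - 8526) = 1/(-68213/8) = -8/68213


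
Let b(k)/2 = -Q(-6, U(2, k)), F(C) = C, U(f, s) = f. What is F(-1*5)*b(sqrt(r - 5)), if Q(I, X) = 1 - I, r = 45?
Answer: 70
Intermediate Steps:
b(k) = -14 (b(k) = 2*(-(1 - 1*(-6))) = 2*(-(1 + 6)) = 2*(-1*7) = 2*(-7) = -14)
F(-1*5)*b(sqrt(r - 5)) = -1*5*(-14) = -5*(-14) = 70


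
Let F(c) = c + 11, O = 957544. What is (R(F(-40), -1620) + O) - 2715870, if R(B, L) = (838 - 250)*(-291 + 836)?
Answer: -1437866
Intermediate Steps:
F(c) = 11 + c
R(B, L) = 320460 (R(B, L) = 588*545 = 320460)
(R(F(-40), -1620) + O) - 2715870 = (320460 + 957544) - 2715870 = 1278004 - 2715870 = -1437866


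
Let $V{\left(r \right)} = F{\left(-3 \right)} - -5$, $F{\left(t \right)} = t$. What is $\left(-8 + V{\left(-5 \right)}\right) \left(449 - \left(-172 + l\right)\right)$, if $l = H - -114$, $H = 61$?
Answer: $-2676$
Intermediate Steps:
$l = 175$ ($l = 61 - -114 = 61 + 114 = 175$)
$V{\left(r \right)} = 2$ ($V{\left(r \right)} = -3 - -5 = -3 + 5 = 2$)
$\left(-8 + V{\left(-5 \right)}\right) \left(449 - \left(-172 + l\right)\right) = \left(-8 + 2\right) \left(449 + \left(172 - 175\right)\right) = - 6 \left(449 + \left(172 - 175\right)\right) = - 6 \left(449 - 3\right) = \left(-6\right) 446 = -2676$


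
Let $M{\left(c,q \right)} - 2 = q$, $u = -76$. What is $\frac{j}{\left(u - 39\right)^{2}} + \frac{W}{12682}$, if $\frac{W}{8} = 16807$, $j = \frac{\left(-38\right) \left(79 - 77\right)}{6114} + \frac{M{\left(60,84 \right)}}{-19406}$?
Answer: $\frac{5274451286493007}{497490623398095} \approx 10.602$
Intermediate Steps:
$M{\left(c,q \right)} = 2 + q$
$j = - \frac{500165}{29662071}$ ($j = \frac{\left(-38\right) \left(79 - 77\right)}{6114} + \frac{2 + 84}{-19406} = \left(-38\right) 2 \cdot \frac{1}{6114} + 86 \left(- \frac{1}{19406}\right) = \left(-76\right) \frac{1}{6114} - \frac{43}{9703} = - \frac{38}{3057} - \frac{43}{9703} = - \frac{500165}{29662071} \approx -0.016862$)
$W = 134456$ ($W = 8 \cdot 16807 = 134456$)
$\frac{j}{\left(u - 39\right)^{2}} + \frac{W}{12682} = - \frac{500165}{29662071 \left(-76 - 39\right)^{2}} + \frac{134456}{12682} = - \frac{500165}{29662071 \left(-115\right)^{2}} + 134456 \cdot \frac{1}{12682} = - \frac{500165}{29662071 \cdot 13225} + \frac{67228}{6341} = \left(- \frac{500165}{29662071}\right) \frac{1}{13225} + \frac{67228}{6341} = - \frac{100033}{78456177795} + \frac{67228}{6341} = \frac{5274451286493007}{497490623398095}$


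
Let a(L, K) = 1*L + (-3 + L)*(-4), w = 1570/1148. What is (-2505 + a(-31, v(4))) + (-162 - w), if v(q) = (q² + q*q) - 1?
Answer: -1471373/574 ≈ -2563.4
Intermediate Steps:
v(q) = -1 + 2*q² (v(q) = (q² + q²) - 1 = 2*q² - 1 = -1 + 2*q²)
w = 785/574 (w = 1570*(1/1148) = 785/574 ≈ 1.3676)
a(L, K) = 12 - 3*L (a(L, K) = L + (12 - 4*L) = 12 - 3*L)
(-2505 + a(-31, v(4))) + (-162 - w) = (-2505 + (12 - 3*(-31))) + (-162 - 1*785/574) = (-2505 + (12 + 93)) + (-162 - 785/574) = (-2505 + 105) - 93773/574 = -2400 - 93773/574 = -1471373/574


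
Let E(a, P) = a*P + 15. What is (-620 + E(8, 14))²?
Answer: 243049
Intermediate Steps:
E(a, P) = 15 + P*a (E(a, P) = P*a + 15 = 15 + P*a)
(-620 + E(8, 14))² = (-620 + (15 + 14*8))² = (-620 + (15 + 112))² = (-620 + 127)² = (-493)² = 243049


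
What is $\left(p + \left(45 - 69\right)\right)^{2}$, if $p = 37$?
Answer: $169$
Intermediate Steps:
$\left(p + \left(45 - 69\right)\right)^{2} = \left(37 + \left(45 - 69\right)\right)^{2} = \left(37 - 24\right)^{2} = 13^{2} = 169$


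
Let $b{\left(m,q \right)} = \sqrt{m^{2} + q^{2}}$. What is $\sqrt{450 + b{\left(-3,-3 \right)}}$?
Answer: $\sqrt{450 + 3 \sqrt{2}} \approx 21.313$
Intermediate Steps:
$\sqrt{450 + b{\left(-3,-3 \right)}} = \sqrt{450 + \sqrt{\left(-3\right)^{2} + \left(-3\right)^{2}}} = \sqrt{450 + \sqrt{9 + 9}} = \sqrt{450 + \sqrt{18}} = \sqrt{450 + 3 \sqrt{2}}$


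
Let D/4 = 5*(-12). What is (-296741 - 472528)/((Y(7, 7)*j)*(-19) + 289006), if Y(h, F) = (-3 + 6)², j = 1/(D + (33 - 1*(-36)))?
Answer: -769269/289007 ≈ -2.6618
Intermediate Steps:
D = -240 (D = 4*(5*(-12)) = 4*(-60) = -240)
j = -1/171 (j = 1/(-240 + (33 - 1*(-36))) = 1/(-240 + (33 + 36)) = 1/(-240 + 69) = 1/(-171) = -1/171 ≈ -0.0058480)
Y(h, F) = 9 (Y(h, F) = 3² = 9)
(-296741 - 472528)/((Y(7, 7)*j)*(-19) + 289006) = (-296741 - 472528)/((9*(-1/171))*(-19) + 289006) = -769269/(-1/19*(-19) + 289006) = -769269/(1 + 289006) = -769269/289007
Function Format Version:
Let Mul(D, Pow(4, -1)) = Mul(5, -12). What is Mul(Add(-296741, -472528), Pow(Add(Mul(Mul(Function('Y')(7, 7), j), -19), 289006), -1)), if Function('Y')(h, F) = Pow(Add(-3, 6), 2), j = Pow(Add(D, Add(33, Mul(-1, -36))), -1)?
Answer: Rational(-769269, 289007) ≈ -2.6618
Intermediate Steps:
D = -240 (D = Mul(4, Mul(5, -12)) = Mul(4, -60) = -240)
j = Rational(-1, 171) (j = Pow(Add(-240, Add(33, Mul(-1, -36))), -1) = Pow(Add(-240, Add(33, 36)), -1) = Pow(Add(-240, 69), -1) = Pow(-171, -1) = Rational(-1, 171) ≈ -0.0058480)
Function('Y')(h, F) = 9 (Function('Y')(h, F) = Pow(3, 2) = 9)
Mul(Add(-296741, -472528), Pow(Add(Mul(Mul(Function('Y')(7, 7), j), -19), 289006), -1)) = Mul(Add(-296741, -472528), Pow(Add(Mul(Mul(9, Rational(-1, 171)), -19), 289006), -1)) = Mul(-769269, Pow(Add(Mul(Rational(-1, 19), -19), 289006), -1)) = Mul(-769269, Pow(Add(1, 289006), -1)) = Mul(-769269, Pow(289007, -1)) = Mul(-769269, Rational(1, 289007)) = Rational(-769269, 289007)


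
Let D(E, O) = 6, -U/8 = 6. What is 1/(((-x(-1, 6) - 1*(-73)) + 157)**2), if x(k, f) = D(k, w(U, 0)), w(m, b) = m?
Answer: 1/50176 ≈ 1.9930e-5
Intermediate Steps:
U = -48 (U = -8*6 = -48)
x(k, f) = 6
1/(((-x(-1, 6) - 1*(-73)) + 157)**2) = 1/(((-1*6 - 1*(-73)) + 157)**2) = 1/(((-6 + 73) + 157)**2) = 1/((67 + 157)**2) = 1/(224**2) = 1/50176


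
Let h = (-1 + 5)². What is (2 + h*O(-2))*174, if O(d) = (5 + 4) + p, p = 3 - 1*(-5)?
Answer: 47676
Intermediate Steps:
h = 16 (h = 4² = 16)
p = 8 (p = 3 + 5 = 8)
O(d) = 17 (O(d) = (5 + 4) + 8 = 9 + 8 = 17)
(2 + h*O(-2))*174 = (2 + 16*17)*174 = (2 + 272)*174 = 274*174 = 47676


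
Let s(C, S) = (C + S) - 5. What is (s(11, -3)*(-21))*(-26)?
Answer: 1638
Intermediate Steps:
s(C, S) = -5 + C + S
(s(11, -3)*(-21))*(-26) = ((-5 + 11 - 3)*(-21))*(-26) = (3*(-21))*(-26) = -63*(-26) = 1638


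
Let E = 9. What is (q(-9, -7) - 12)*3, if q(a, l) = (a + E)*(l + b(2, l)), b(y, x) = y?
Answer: -36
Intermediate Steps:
q(a, l) = (2 + l)*(9 + a) (q(a, l) = (a + 9)*(l + 2) = (9 + a)*(2 + l) = (2 + l)*(9 + a))
(q(-9, -7) - 12)*3 = ((18 + 2*(-9) + 9*(-7) - 9*(-7)) - 12)*3 = ((18 - 18 - 63 + 63) - 12)*3 = (0 - 12)*3 = -12*3 = -36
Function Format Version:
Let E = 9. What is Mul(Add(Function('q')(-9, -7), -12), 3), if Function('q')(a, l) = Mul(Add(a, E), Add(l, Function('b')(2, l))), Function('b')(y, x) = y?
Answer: -36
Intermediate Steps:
Function('q')(a, l) = Mul(Add(2, l), Add(9, a)) (Function('q')(a, l) = Mul(Add(a, 9), Add(l, 2)) = Mul(Add(9, a), Add(2, l)) = Mul(Add(2, l), Add(9, a)))
Mul(Add(Function('q')(-9, -7), -12), 3) = Mul(Add(Add(18, Mul(2, -9), Mul(9, -7), Mul(-9, -7)), -12), 3) = Mul(Add(Add(18, -18, -63, 63), -12), 3) = Mul(Add(0, -12), 3) = Mul(-12, 3) = -36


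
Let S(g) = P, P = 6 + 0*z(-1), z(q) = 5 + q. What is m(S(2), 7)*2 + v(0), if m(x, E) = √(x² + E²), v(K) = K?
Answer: 2*√85 ≈ 18.439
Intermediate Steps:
P = 6 (P = 6 + 0*(5 - 1) = 6 + 0*4 = 6 + 0 = 6)
S(g) = 6
m(x, E) = √(E² + x²)
m(S(2), 7)*2 + v(0) = √(7² + 6²)*2 + 0 = √(49 + 36)*2 + 0 = √85*2 + 0 = 2*√85 + 0 = 2*√85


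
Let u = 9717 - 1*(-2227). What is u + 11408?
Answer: 23352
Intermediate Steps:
u = 11944 (u = 9717 + 2227 = 11944)
u + 11408 = 11944 + 11408 = 23352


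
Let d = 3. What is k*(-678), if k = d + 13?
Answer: -10848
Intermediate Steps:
k = 16 (k = 3 + 13 = 16)
k*(-678) = 16*(-678) = -10848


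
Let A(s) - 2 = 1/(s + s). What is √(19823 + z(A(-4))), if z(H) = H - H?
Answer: √19823 ≈ 140.79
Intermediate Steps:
A(s) = 2 + 1/(2*s) (A(s) = 2 + 1/(s + s) = 2 + 1/(2*s))
z(H) = 0
√(19823 + z(A(-4))) = √(19823 + 0) = √19823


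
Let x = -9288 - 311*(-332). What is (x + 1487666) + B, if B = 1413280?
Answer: 2994910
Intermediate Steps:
x = 93964 (x = -9288 + 103252 = 93964)
(x + 1487666) + B = (93964 + 1487666) + 1413280 = 1581630 + 1413280 = 2994910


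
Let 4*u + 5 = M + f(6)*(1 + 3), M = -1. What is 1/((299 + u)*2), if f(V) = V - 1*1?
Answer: 1/605 ≈ 0.0016529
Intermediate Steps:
f(V) = -1 + V (f(V) = V - 1 = -1 + V)
u = 7/2 (u = -5/4 + (-1 + (-1 + 6)*(1 + 3))/4 = -5/4 + (-1 + 5*4)/4 = -5/4 + (-1 + 20)/4 = -5/4 + (¼)*19 = -5/4 + 19/4 = 7/2 ≈ 3.5000)
1/((299 + u)*2) = 1/((299 + 7/2)*2) = 1/((605/2)*2) = 1/605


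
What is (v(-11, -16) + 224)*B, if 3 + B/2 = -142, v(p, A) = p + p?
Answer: -58580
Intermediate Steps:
v(p, A) = 2*p
B = -290 (B = -6 + 2*(-142) = -6 - 284 = -290)
(v(-11, -16) + 224)*B = (2*(-11) + 224)*(-290) = (-22 + 224)*(-290) = 202*(-290) = -58580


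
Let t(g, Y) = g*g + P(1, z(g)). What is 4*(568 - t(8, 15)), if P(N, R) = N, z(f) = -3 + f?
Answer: 2012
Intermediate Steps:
t(g, Y) = 1 + g² (t(g, Y) = g*g + 1 = g² + 1 = 1 + g²)
4*(568 - t(8, 15)) = 4*(568 - (1 + 8²)) = 4*(568 - (1 + 64)) = 4*(568 - 1*65) = 4*(568 - 65) = 4*503 = 2012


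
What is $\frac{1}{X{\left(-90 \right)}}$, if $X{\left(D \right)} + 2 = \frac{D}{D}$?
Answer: $-1$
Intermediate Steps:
$X{\left(D \right)} = -1$ ($X{\left(D \right)} = -2 + \frac{D}{D} = -2 + 1 = -1$)
$\frac{1}{X{\left(-90 \right)}} = \frac{1}{-1} = -1$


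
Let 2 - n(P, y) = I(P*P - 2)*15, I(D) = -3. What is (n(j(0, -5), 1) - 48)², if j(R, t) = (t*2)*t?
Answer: 1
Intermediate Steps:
j(R, t) = 2*t² (j(R, t) = (2*t)*t = 2*t²)
n(P, y) = 47 (n(P, y) = 2 - (-3)*15 = 2 - 1*(-45) = 2 + 45 = 47)
(n(j(0, -5), 1) - 48)² = (47 - 48)² = (-1)² = 1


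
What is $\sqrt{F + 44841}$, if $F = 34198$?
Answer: $\sqrt{79039} \approx 281.14$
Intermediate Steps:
$\sqrt{F + 44841} = \sqrt{34198 + 44841} = \sqrt{79039}$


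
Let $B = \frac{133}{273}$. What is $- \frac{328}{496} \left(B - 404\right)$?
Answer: $\frac{645217}{2418} \approx 266.84$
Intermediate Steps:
$B = \frac{19}{39}$ ($B = 133 \cdot \frac{1}{273} = \frac{19}{39} \approx 0.48718$)
$- \frac{328}{496} \left(B - 404\right) = - \frac{328}{496} \left(\frac{19}{39} - 404\right) = \left(-328\right) \frac{1}{496} \left(- \frac{15737}{39}\right) = \left(- \frac{41}{62}\right) \left(- \frac{15737}{39}\right) = \frac{645217}{2418}$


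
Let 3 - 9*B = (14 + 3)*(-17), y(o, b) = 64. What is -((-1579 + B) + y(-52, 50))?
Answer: 13343/9 ≈ 1482.6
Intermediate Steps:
B = 292/9 (B = ⅓ - (14 + 3)*(-17)/9 = ⅓ - 17*(-17)/9 = ⅓ - ⅑*(-289) = ⅓ + 289/9 = 292/9 ≈ 32.444)
-((-1579 + B) + y(-52, 50)) = -((-1579 + 292/9) + 64) = -(-13919/9 + 64) = -1*(-13343/9) = 13343/9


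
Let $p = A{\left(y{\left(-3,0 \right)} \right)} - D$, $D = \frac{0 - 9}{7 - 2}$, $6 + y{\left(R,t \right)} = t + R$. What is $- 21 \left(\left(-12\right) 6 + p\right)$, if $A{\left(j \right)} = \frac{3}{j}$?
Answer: $\frac{7406}{5} \approx 1481.2$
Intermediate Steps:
$y{\left(R,t \right)} = -6 + R + t$ ($y{\left(R,t \right)} = -6 + \left(t + R\right) = -6 + \left(R + t\right) = -6 + R + t$)
$D = - \frac{9}{5} \approx -1.8$
$p = \frac{22}{15}$ ($p = \frac{3}{-6 - 3 + 0} - - \frac{9}{5} = \frac{3}{-9} + \frac{9}{5} = 3 \left(- \frac{1}{9}\right) + \frac{9}{5} = - \frac{1}{3} + \frac{9}{5} = \frac{22}{15} \approx 1.4667$)
$- 21 \left(\left(-12\right) 6 + p\right) = - 21 \left(\left(-12\right) 6 + \frac{22}{15}\right) = - 21 \left(-72 + \frac{22}{15}\right) = \left(-21\right) \left(- \frac{1058}{15}\right) = \frac{7406}{5}$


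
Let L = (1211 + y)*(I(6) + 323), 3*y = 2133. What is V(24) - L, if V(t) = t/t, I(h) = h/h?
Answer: -622727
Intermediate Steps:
I(h) = 1
y = 711 (y = (⅓)*2133 = 711)
L = 622728 (L = (1211 + 711)*(1 + 323) = 1922*324 = 622728)
V(t) = 1
V(24) - L = 1 - 1*622728 = 1 - 622728 = -622727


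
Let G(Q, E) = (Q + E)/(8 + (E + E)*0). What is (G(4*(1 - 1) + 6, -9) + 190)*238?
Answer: 180523/4 ≈ 45131.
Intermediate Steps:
G(Q, E) = E/8 + Q/8 (G(Q, E) = (E + Q)/(8 + (2*E)*0) = (E + Q)/(8 + 0) = (E + Q)/8 = (E + Q)*(⅛) = E/8 + Q/8)
(G(4*(1 - 1) + 6, -9) + 190)*238 = (((⅛)*(-9) + (4*(1 - 1) + 6)/8) + 190)*238 = ((-9/8 + (4*0 + 6)/8) + 190)*238 = ((-9/8 + (0 + 6)/8) + 190)*238 = ((-9/8 + (⅛)*6) + 190)*238 = ((-9/8 + ¾) + 190)*238 = (-3/8 + 190)*238 = (1517/8)*238 = 180523/4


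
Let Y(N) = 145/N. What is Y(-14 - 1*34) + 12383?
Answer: 594239/48 ≈ 12380.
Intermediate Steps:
Y(-14 - 1*34) + 12383 = 145/(-14 - 1*34) + 12383 = 145/(-14 - 34) + 12383 = 145/(-48) + 12383 = 145*(-1/48) + 12383 = -145/48 + 12383 = 594239/48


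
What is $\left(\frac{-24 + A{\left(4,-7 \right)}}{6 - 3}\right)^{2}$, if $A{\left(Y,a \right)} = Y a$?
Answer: $\frac{2704}{9} \approx 300.44$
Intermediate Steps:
$\left(\frac{-24 + A{\left(4,-7 \right)}}{6 - 3}\right)^{2} = \left(\frac{-24 + 4 \left(-7\right)}{6 - 3}\right)^{2} = \left(\frac{-24 - 28}{3}\right)^{2} = \left(\left(-52\right) \frac{1}{3}\right)^{2} = \left(- \frac{52}{3}\right)^{2} = \frac{2704}{9}$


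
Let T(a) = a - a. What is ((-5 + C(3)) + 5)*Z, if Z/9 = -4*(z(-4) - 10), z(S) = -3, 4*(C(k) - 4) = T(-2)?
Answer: 1872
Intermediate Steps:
T(a) = 0
C(k) = 4 (C(k) = 4 + (¼)*0 = 4 + 0 = 4)
Z = 468 (Z = 9*(-4*(-3 - 10)) = 9*(-4*(-13)) = 9*52 = 468)
((-5 + C(3)) + 5)*Z = ((-5 + 4) + 5)*468 = (-1 + 5)*468 = 4*468 = 1872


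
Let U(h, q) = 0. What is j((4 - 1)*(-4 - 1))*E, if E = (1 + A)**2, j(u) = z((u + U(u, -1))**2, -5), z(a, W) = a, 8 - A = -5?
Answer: 44100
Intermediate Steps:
A = 13 (A = 8 - 1*(-5) = 8 + 5 = 13)
j(u) = u**2 (j(u) = (u + 0)**2 = u**2)
E = 196 (E = (1 + 13)**2 = 14**2 = 196)
j((4 - 1)*(-4 - 1))*E = ((4 - 1)*(-4 - 1))**2*196 = (3*(-5))**2*196 = (-15)**2*196 = 225*196 = 44100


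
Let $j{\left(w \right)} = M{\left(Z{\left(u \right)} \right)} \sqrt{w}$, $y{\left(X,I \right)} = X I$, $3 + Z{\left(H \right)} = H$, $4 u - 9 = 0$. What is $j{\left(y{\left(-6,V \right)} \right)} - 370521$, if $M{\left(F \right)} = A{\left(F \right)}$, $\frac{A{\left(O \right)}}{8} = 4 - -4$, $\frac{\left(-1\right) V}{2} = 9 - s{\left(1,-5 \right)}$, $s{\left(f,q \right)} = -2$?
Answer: $-370521 + 128 \sqrt{33} \approx -3.6979 \cdot 10^{5}$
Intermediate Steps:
$V = -22$ ($V = - 2 \left(9 - -2\right) = - 2 \left(9 + 2\right) = \left(-2\right) 11 = -22$)
$u = \frac{9}{4}$ ($u = \frac{9}{4} + \frac{1}{4} \cdot 0 = \frac{9}{4} + 0 = \frac{9}{4} \approx 2.25$)
$A{\left(O \right)} = 64$ ($A{\left(O \right)} = 8 \left(4 - -4\right) = 8 \left(4 + 4\right) = 8 \cdot 8 = 64$)
$Z{\left(H \right)} = -3 + H$
$M{\left(F \right)} = 64$
$y{\left(X,I \right)} = I X$
$j{\left(w \right)} = 64 \sqrt{w}$
$j{\left(y{\left(-6,V \right)} \right)} - 370521 = 64 \sqrt{\left(-22\right) \left(-6\right)} - 370521 = 64 \sqrt{132} - 370521 = 64 \cdot 2 \sqrt{33} - 370521 = 128 \sqrt{33} - 370521 = -370521 + 128 \sqrt{33}$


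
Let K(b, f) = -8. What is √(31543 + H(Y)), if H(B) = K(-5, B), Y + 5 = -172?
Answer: √31535 ≈ 177.58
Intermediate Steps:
Y = -177 (Y = -5 - 172 = -177)
H(B) = -8
√(31543 + H(Y)) = √(31543 - 8) = √31535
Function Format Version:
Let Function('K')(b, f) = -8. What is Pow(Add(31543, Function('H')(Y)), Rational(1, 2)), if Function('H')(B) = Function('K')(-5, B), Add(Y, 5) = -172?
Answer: Pow(31535, Rational(1, 2)) ≈ 177.58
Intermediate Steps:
Y = -177 (Y = Add(-5, -172) = -177)
Function('H')(B) = -8
Pow(Add(31543, Function('H')(Y)), Rational(1, 2)) = Pow(Add(31543, -8), Rational(1, 2)) = Pow(31535, Rational(1, 2))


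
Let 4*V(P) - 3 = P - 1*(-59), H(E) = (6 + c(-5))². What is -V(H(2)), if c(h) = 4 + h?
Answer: -87/4 ≈ -21.750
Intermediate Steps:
H(E) = 25 (H(E) = (6 + (4 - 5))² = (6 - 1)² = 5² = 25)
V(P) = 31/2 + P/4 (V(P) = ¾ + (P - 1*(-59))/4 = ¾ + (P + 59)/4 = ¾ + (59 + P)/4 = ¾ + (59/4 + P/4) = 31/2 + P/4)
-V(H(2)) = -(31/2 + (¼)*25) = -(31/2 + 25/4) = -1*87/4 = -87/4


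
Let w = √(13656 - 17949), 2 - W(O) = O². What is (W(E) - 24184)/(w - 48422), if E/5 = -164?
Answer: 33729893604/2344694377 + 6269238*I*√53/2344694377 ≈ 14.386 + 0.019466*I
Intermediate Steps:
E = -820 (E = 5*(-164) = -820)
W(O) = 2 - O²
w = 9*I*√53 (w = √(-4293) = 9*I*√53 ≈ 65.521*I)
(W(E) - 24184)/(w - 48422) = ((2 - 1*(-820)²) - 24184)/(9*I*√53 - 48422) = ((2 - 1*672400) - 24184)/(-48422 + 9*I*√53) = ((2 - 672400) - 24184)/(-48422 + 9*I*√53) = (-672398 - 24184)/(-48422 + 9*I*√53) = -696582/(-48422 + 9*I*√53)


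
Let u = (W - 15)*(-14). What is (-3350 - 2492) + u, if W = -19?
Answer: -5366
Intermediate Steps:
u = 476 (u = (-19 - 15)*(-14) = -34*(-14) = 476)
(-3350 - 2492) + u = (-3350 - 2492) + 476 = -5842 + 476 = -5366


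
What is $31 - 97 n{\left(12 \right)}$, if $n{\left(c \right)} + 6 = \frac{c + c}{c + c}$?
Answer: $516$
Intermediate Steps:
$n{\left(c \right)} = -5$ ($n{\left(c \right)} = -6 + \frac{c + c}{c + c} = -6 + \frac{2 c}{2 c} = -6 + 2 c \frac{1}{2 c} = -6 + 1 = -5$)
$31 - 97 n{\left(12 \right)} = 31 - -485 = 31 + 485 = 516$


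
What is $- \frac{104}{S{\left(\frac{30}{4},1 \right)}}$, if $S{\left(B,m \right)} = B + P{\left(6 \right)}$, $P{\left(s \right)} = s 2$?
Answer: $- \frac{16}{3} \approx -5.3333$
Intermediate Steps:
$P{\left(s \right)} = 2 s$
$S{\left(B,m \right)} = 12 + B$ ($S{\left(B,m \right)} = B + 2 \cdot 6 = B + 12 = 12 + B$)
$- \frac{104}{S{\left(\frac{30}{4},1 \right)}} = - \frac{104}{12 + \frac{30}{4}} = - \frac{104}{12 + 30 \cdot \frac{1}{4}} = - \frac{104}{12 + \frac{15}{2}} = - \frac{104}{\frac{39}{2}} = \left(-104\right) \frac{2}{39} = - \frac{16}{3}$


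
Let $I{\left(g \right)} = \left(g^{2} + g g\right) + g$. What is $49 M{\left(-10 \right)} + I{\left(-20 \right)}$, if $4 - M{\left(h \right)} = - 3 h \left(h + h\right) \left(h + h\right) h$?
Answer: $5880976$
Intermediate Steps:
$I{\left(g \right)} = g + 2 g^{2}$ ($I{\left(g \right)} = \left(g^{2} + g^{2}\right) + g = 2 g^{2} + g = g + 2 g^{2}$)
$M{\left(h \right)} = 4 + 12 h^{4}$ ($M{\left(h \right)} = 4 - - 3 h \left(h + h\right) \left(h + h\right) h = 4 - - 3 h 2 h 2 h h = 4 - - 3 h 4 h^{2} h = 4 - - 3 \cdot 4 h^{3} h = 4 - - 12 h^{3} h = 4 - - 12 h^{4} = 4 + 12 h^{4}$)
$49 M{\left(-10 \right)} + I{\left(-20 \right)} = 49 \left(4 + 12 \left(-10\right)^{4}\right) - 20 \left(1 + 2 \left(-20\right)\right) = 49 \left(4 + 12 \cdot 10000\right) - 20 \left(1 - 40\right) = 49 \left(4 + 120000\right) - -780 = 49 \cdot 120004 + 780 = 5880196 + 780 = 5880976$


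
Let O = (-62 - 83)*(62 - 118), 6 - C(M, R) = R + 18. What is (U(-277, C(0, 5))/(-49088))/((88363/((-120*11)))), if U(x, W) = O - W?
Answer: 122055/49290488 ≈ 0.0024762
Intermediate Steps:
C(M, R) = -12 - R (C(M, R) = 6 - (R + 18) = 6 - (18 + R) = 6 + (-18 - R) = -12 - R)
O = 8120 (O = -145*(-56) = 8120)
U(x, W) = 8120 - W
(U(-277, C(0, 5))/(-49088))/((88363/((-120*11)))) = ((8120 - (-12 - 1*5))/(-49088))/((88363/((-120*11)))) = ((8120 - (-12 - 5))*(-1/49088))/((88363/(-1320))) = ((8120 - 1*(-17))*(-1/49088))/((88363*(-1/1320))) = ((8120 + 17)*(-1/49088))/(-8033/120) = (8137*(-1/49088))*(-120/8033) = -8137/49088*(-120/8033) = 122055/49290488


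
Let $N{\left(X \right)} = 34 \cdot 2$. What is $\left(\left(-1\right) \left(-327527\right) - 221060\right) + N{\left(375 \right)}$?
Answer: $106535$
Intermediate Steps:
$N{\left(X \right)} = 68$
$\left(\left(-1\right) \left(-327527\right) - 221060\right) + N{\left(375 \right)} = \left(\left(-1\right) \left(-327527\right) - 221060\right) + 68 = \left(327527 - 221060\right) + 68 = 106467 + 68 = 106535$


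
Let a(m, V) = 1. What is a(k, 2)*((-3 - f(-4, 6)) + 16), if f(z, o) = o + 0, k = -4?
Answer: 7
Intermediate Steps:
f(z, o) = o
a(k, 2)*((-3 - f(-4, 6)) + 16) = 1*((-3 - 1*6) + 16) = 1*((-3 - 6) + 16) = 1*(-9 + 16) = 1*7 = 7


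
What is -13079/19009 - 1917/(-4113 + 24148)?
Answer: -298478018/380845315 ≈ -0.78372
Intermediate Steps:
-13079/19009 - 1917/(-4113 + 24148) = -13079*1/19009 - 1917/20035 = -13079/19009 - 1917*1/20035 = -13079/19009 - 1917/20035 = -298478018/380845315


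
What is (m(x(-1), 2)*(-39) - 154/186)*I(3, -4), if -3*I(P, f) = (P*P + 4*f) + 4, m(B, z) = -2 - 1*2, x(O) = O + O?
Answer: 14431/93 ≈ 155.17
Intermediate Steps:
x(O) = 2*O
m(B, z) = -4 (m(B, z) = -2 - 2 = -4)
I(P, f) = -4/3 - 4*f/3 - P²/3 (I(P, f) = -((P*P + 4*f) + 4)/3 = -((P² + 4*f) + 4)/3 = -(4 + P² + 4*f)/3 = -4/3 - 4*f/3 - P²/3)
(m(x(-1), 2)*(-39) - 154/186)*I(3, -4) = (-4*(-39) - 154/186)*(-4/3 - 4/3*(-4) - ⅓*3²) = (156 - 154*1/186)*(-4/3 + 16/3 - ⅓*9) = (156 - 77/93)*(-4/3 + 16/3 - 3) = (14431/93)*1 = 14431/93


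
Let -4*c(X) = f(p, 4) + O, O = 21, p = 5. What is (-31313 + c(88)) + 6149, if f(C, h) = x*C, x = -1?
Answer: -25168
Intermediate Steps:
f(C, h) = -C
c(X) = -4 (c(X) = -(-1*5 + 21)/4 = -(-5 + 21)/4 = -1/4*16 = -4)
(-31313 + c(88)) + 6149 = (-31313 - 4) + 6149 = -31317 + 6149 = -25168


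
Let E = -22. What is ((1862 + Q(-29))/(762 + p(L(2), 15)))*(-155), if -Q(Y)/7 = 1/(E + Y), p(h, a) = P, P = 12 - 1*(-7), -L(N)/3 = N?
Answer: -14720195/39831 ≈ -369.57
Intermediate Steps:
L(N) = -3*N
P = 19 (P = 12 + 7 = 19)
p(h, a) = 19
Q(Y) = -7/(-22 + Y)
((1862 + Q(-29))/(762 + p(L(2), 15)))*(-155) = ((1862 - 7/(-22 - 29))/(762 + 19))*(-155) = ((1862 - 7/(-51))/781)*(-155) = ((1862 - 7*(-1/51))*(1/781))*(-155) = ((1862 + 7/51)*(1/781))*(-155) = ((94969/51)*(1/781))*(-155) = (94969/39831)*(-155) = -14720195/39831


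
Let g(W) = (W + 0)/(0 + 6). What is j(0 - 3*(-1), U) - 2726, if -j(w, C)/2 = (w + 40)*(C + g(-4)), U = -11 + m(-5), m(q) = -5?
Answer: -3878/3 ≈ -1292.7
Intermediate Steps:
g(W) = W/6
U = -16 (U = -11 - 5 = -16)
j(w, C) = -2*(40 + w)*(-⅔ + C) (j(w, C) = -2*(w + 40)*(C + (⅙)*(-4)) = -2*(40 + w)*(C - ⅔) = -2*(40 + w)*(-⅔ + C))
j(0 - 3*(-1), U) - 2726 = (160/3 - 80*(-16) + 4*(0 - 3*(-1))/3 - 2*(-16)*(0 - 3*(-1))) - 2726 = (160/3 + 1280 + 4*(0 + 3)/3 - 2*(-16)*(0 + 3)) - 2726 = (160/3 + 1280 + (4/3)*3 - 2*(-16)*3) - 2726 = (160/3 + 1280 + 4 + 96) - 2726 = 4300/3 - 2726 = -3878/3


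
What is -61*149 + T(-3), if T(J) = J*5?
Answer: -9104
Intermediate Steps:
T(J) = 5*J
-61*149 + T(-3) = -61*149 + 5*(-3) = -9089 - 15 = -9104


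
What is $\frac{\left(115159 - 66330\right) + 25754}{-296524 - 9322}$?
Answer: $- \frac{74583}{305846} \approx -0.24386$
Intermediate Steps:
$\frac{\left(115159 - 66330\right) + 25754}{-296524 - 9322} = \frac{\left(115159 - 66330\right) + 25754}{-305846} = \left(48829 + 25754\right) \left(- \frac{1}{305846}\right) = 74583 \left(- \frac{1}{305846}\right) = - \frac{74583}{305846}$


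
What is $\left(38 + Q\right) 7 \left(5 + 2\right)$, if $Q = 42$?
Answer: $3920$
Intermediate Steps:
$\left(38 + Q\right) 7 \left(5 + 2\right) = \left(38 + 42\right) 7 \left(5 + 2\right) = 80 \cdot 7 \cdot 7 = 80 \cdot 49 = 3920$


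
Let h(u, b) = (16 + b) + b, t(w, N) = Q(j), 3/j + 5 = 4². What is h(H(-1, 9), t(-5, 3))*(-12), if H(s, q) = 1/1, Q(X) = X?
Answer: -2184/11 ≈ -198.55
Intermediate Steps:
j = 3/11 (j = 3/(-5 + 4²) = 3/(-5 + 16) = 3/11 ≈ 0.27273)
H(s, q) = 1
t(w, N) = 3/11
h(u, b) = 16 + 2*b
h(H(-1, 9), t(-5, 3))*(-12) = (16 + 2*(3/11))*(-12) = (16 + 6/11)*(-12) = (182/11)*(-12) = -2184/11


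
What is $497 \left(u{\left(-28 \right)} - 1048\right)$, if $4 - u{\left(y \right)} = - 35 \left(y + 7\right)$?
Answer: $-884163$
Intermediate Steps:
$u{\left(y \right)} = 249 + 35 y$ ($u{\left(y \right)} = 4 - - 35 \left(y + 7\right) = 4 - - 35 \left(7 + y\right) = 4 - \left(-245 - 35 y\right) = 4 + \left(245 + 35 y\right) = 249 + 35 y$)
$497 \left(u{\left(-28 \right)} - 1048\right) = 497 \left(\left(249 + 35 \left(-28\right)\right) - 1048\right) = 497 \left(\left(249 - 980\right) - 1048\right) = 497 \left(-731 - 1048\right) = 497 \left(-1779\right) = -884163$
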